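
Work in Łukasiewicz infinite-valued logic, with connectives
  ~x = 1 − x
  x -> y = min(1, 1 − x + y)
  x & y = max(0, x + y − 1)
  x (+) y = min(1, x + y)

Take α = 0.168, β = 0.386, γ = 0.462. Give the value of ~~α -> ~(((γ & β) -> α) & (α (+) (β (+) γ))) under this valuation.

~α = 1 − 0.168 = 0.832
~~α = 1 − 0.832 = 0.168
γ & β = max(0, 0.462 + 0.386 − 1) = max(0, -0.152) = 0.000
(γ & β) -> α = min(1, 1 − 0.000 + 0.168) = min(1, 1.168) = 1.000
β (+) γ = min(1, 0.386 + 0.462) = min(1, 0.848) = 0.848
α (+) (β (+) γ) = min(1, 0.168 + 0.848) = min(1, 1.016) = 1.000
((γ & β) -> α) & (α (+) (β (+) γ)) = max(0, 1.000 + 1.000 − 1) = max(0, 1.000) = 1.000
~(((γ & β) -> α) & (α (+) (β (+) γ))) = 1 − 1.000 = 0.000
~~α -> ~(((γ & β) -> α) & (α (+) (β (+) γ))) = min(1, 1 − 0.168 + 0.000) = min(1, 0.832) = 0.832

0.832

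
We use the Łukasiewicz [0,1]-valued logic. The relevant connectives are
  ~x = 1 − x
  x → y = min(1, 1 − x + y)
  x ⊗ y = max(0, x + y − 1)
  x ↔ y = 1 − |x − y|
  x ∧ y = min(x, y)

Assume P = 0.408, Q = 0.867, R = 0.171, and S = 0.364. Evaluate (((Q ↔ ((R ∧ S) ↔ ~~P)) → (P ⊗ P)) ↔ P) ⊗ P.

0.104

R ∧ S = min(0.171, 0.364) = 0.171
~P = 1 − 0.408 = 0.592
~~P = 1 − 0.592 = 0.408
(R ∧ S) ↔ ~~P = 1 − |0.171 − 0.408| = 1 − 0.237 = 0.763
Q ↔ ((R ∧ S) ↔ ~~P) = 1 − |0.867 − 0.763| = 1 − 0.104 = 0.896
P ⊗ P = max(0, 0.408 + 0.408 − 1) = max(0, -0.184) = 0.000
(Q ↔ ((R ∧ S) ↔ ~~P)) → (P ⊗ P) = min(1, 1 − 0.896 + 0.000) = min(1, 0.104) = 0.104
((Q ↔ ((R ∧ S) ↔ ~~P)) → (P ⊗ P)) ↔ P = 1 − |0.104 − 0.408| = 1 − 0.304 = 0.696
(((Q ↔ ((R ∧ S) ↔ ~~P)) → (P ⊗ P)) ↔ P) ⊗ P = max(0, 0.696 + 0.408 − 1) = max(0, 0.104) = 0.104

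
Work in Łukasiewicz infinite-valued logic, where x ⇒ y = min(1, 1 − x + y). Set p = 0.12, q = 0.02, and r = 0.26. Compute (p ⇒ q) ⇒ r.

0.36

p ⇒ q = min(1, 1 − 0.12 + 0.02) = min(1, 0.90) = 0.90
(p ⇒ q) ⇒ r = min(1, 1 − 0.90 + 0.26) = min(1, 0.36) = 0.36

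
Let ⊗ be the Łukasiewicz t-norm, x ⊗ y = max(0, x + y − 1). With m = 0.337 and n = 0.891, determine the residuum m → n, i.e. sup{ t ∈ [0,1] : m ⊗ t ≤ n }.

The residuum of the Łukasiewicz t-norm gives the supremum: min(1, 1 − 0.337 + 0.891).
1 − 0.337 + 0.891 = 1.554, so t = min(1, 1.554) = 1.000.
Check: 0.337 ⊗ 1.000 = max(0, 0.337) = 0.337 ≤ 0.891.

1.000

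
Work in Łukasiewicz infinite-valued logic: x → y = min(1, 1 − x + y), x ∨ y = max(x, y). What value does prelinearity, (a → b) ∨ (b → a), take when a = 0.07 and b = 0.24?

1.00

a → b = min(1, 1 − 0.07 + 0.24) = min(1, 1.17) = 1.00
b → a = min(1, 1 − 0.24 + 0.07) = min(1, 0.83) = 0.83
(a → b) ∨ (b → a) = max(1.00, 0.83) = 1.00
(As expected: a Ł∞-tautology — holds in every MV-chain.)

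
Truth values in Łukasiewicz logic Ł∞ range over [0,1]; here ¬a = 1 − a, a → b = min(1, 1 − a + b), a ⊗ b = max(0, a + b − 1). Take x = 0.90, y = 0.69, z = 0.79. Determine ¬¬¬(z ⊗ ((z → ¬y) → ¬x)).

¬y = 1 − 0.69 = 0.31
z → ¬y = min(1, 1 − 0.79 + 0.31) = min(1, 0.52) = 0.52
¬x = 1 − 0.90 = 0.10
(z → ¬y) → ¬x = min(1, 1 − 0.52 + 0.10) = min(1, 0.58) = 0.58
z ⊗ ((z → ¬y) → ¬x) = max(0, 0.79 + 0.58 − 1) = max(0, 0.37) = 0.37
¬(z ⊗ ((z → ¬y) → ¬x)) = 1 − 0.37 = 0.63
¬¬(z ⊗ ((z → ¬y) → ¬x)) = 1 − 0.63 = 0.37
¬¬¬(z ⊗ ((z → ¬y) → ¬x)) = 1 − 0.37 = 0.63

0.63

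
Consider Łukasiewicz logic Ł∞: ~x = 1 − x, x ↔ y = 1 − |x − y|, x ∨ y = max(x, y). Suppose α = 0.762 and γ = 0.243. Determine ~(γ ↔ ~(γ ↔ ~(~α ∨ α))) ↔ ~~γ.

0.995

~α = 1 − 0.762 = 0.238
~α ∨ α = max(0.238, 0.762) = 0.762
~(~α ∨ α) = 1 − 0.762 = 0.238
γ ↔ ~(~α ∨ α) = 1 − |0.243 − 0.238| = 1 − 0.005 = 0.995
~(γ ↔ ~(~α ∨ α)) = 1 − 0.995 = 0.005
γ ↔ ~(γ ↔ ~(~α ∨ α)) = 1 − |0.243 − 0.005| = 1 − 0.238 = 0.762
~(γ ↔ ~(γ ↔ ~(~α ∨ α))) = 1 − 0.762 = 0.238
~γ = 1 − 0.243 = 0.757
~~γ = 1 − 0.757 = 0.243
~(γ ↔ ~(γ ↔ ~(~α ∨ α))) ↔ ~~γ = 1 − |0.238 − 0.243| = 1 − 0.005 = 0.995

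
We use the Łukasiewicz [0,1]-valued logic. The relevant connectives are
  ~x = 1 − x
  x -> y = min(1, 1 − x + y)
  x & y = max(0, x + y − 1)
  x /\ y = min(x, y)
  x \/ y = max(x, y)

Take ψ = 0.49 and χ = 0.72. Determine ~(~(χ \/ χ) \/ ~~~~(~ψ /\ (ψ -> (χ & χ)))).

0.49

χ \/ χ = max(0.72, 0.72) = 0.72
~(χ \/ χ) = 1 − 0.72 = 0.28
~ψ = 1 − 0.49 = 0.51
χ & χ = max(0, 0.72 + 0.72 − 1) = max(0, 0.44) = 0.44
ψ -> (χ & χ) = min(1, 1 − 0.49 + 0.44) = min(1, 0.95) = 0.95
~ψ /\ (ψ -> (χ & χ)) = min(0.51, 0.95) = 0.51
~(~ψ /\ (ψ -> (χ & χ))) = 1 − 0.51 = 0.49
~~(~ψ /\ (ψ -> (χ & χ))) = 1 − 0.49 = 0.51
~~~(~ψ /\ (ψ -> (χ & χ))) = 1 − 0.51 = 0.49
~~~~(~ψ /\ (ψ -> (χ & χ))) = 1 − 0.49 = 0.51
~(χ \/ χ) \/ ~~~~(~ψ /\ (ψ -> (χ & χ))) = max(0.28, 0.51) = 0.51
~(~(χ \/ χ) \/ ~~~~(~ψ /\ (ψ -> (χ & χ)))) = 1 − 0.51 = 0.49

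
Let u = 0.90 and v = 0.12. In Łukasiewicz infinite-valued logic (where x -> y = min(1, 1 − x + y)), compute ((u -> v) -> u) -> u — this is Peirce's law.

0.90

u -> v = min(1, 1 − 0.90 + 0.12) = min(1, 0.22) = 0.22
(u -> v) -> u = min(1, 1 − 0.22 + 0.90) = min(1, 1.68) = 1.00
((u -> v) -> u) -> u = min(1, 1 − 1.00 + 0.90) = min(1, 0.90) = 0.90
(The value 0.90 < 1 shows this instance is not satisfied; not a Ł∞-tautology in general.)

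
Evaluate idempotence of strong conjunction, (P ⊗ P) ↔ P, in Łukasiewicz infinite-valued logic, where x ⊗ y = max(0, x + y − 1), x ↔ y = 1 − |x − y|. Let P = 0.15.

P ⊗ P = max(0, 0.15 + 0.15 − 1) = max(0, -0.70) = 0.00
(P ⊗ P) ↔ P = 1 − |0.00 − 0.15| = 1 − 0.15 = 0.85
(The value 0.85 < 1 shows this instance is not satisfied; fails in Ł∞ since a ⊗ a = max(0, 2a−1) ≠ a in general.)

0.85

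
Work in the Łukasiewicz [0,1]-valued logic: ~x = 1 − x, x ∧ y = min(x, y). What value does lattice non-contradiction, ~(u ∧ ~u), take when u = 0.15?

~u = 1 − 0.15 = 0.85
u ∧ ~u = min(0.15, 0.85) = 0.15
~(u ∧ ~u) = 1 − 0.15 = 0.85
(The value 0.85 < 1 shows this instance is not satisfied; not a Ł∞-tautology — its value is 1 − min(a, 1−a).)

0.85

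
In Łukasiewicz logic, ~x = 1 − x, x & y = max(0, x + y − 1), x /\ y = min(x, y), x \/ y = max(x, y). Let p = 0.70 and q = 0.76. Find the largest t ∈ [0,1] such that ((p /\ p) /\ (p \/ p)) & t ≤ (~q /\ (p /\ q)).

0.54

p /\ p = min(0.70, 0.70) = 0.70
p \/ p = max(0.70, 0.70) = 0.70
(p /\ p) /\ (p \/ p) = min(0.70, 0.70) = 0.70
So the left factor is (p /\ p) /\ (p \/ p) = 0.70.
~q = 1 − 0.76 = 0.24
p /\ q = min(0.70, 0.76) = 0.70
~q /\ (p /\ q) = min(0.24, 0.70) = 0.24
So the right-hand bound is ~q /\ (p /\ q) = 0.24.
The residuum of the Łukasiewicz t-norm gives the supremum: min(1, 1 − 0.70 + 0.24).
1 − 0.70 + 0.24 = 0.54, so t = min(1, 0.54) = 0.54.
Check: 0.70 & 0.54 = max(0, 0.24) = 0.24 ≤ 0.24.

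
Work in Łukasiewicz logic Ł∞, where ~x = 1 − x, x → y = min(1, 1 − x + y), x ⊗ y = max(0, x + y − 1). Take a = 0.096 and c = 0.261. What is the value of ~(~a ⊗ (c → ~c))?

~a = 1 − 0.096 = 0.904
~c = 1 − 0.261 = 0.739
c → ~c = min(1, 1 − 0.261 + 0.739) = min(1, 1.478) = 1.000
~a ⊗ (c → ~c) = max(0, 0.904 + 1.000 − 1) = max(0, 0.904) = 0.904
~(~a ⊗ (c → ~c)) = 1 − 0.904 = 0.096

0.096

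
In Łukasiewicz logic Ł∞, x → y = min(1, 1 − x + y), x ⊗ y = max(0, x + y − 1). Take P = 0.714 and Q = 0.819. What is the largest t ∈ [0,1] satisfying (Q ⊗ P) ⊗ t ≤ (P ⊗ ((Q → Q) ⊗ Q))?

Q ⊗ P = max(0, 0.819 + 0.714 − 1) = max(0, 0.533) = 0.533
So the left factor is Q ⊗ P = 0.533.
Q → Q = min(1, 1 − 0.819 + 0.819) = min(1, 1.000) = 1.000
(Q → Q) ⊗ Q = max(0, 1.000 + 0.819 − 1) = max(0, 0.819) = 0.819
P ⊗ ((Q → Q) ⊗ Q) = max(0, 0.714 + 0.819 − 1) = max(0, 0.533) = 0.533
So the right-hand bound is P ⊗ ((Q → Q) ⊗ Q) = 0.533.
The residuum of the Łukasiewicz t-norm gives the supremum: min(1, 1 − 0.533 + 0.533).
1 − 0.533 + 0.533 = 1.000, so t = min(1, 1.000) = 1.000.
Check: 0.533 ⊗ 1.000 = max(0, 0.533) = 0.533 ≤ 0.533.

1.000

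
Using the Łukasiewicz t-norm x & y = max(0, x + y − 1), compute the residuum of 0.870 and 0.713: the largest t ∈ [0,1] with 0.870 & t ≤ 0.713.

0.843

The residuum of the Łukasiewicz t-norm gives the supremum: min(1, 1 − 0.870 + 0.713).
1 − 0.870 + 0.713 = 0.843, so t = min(1, 0.843) = 0.843.
Check: 0.870 & 0.843 = max(0, 0.713) = 0.713 ≤ 0.713.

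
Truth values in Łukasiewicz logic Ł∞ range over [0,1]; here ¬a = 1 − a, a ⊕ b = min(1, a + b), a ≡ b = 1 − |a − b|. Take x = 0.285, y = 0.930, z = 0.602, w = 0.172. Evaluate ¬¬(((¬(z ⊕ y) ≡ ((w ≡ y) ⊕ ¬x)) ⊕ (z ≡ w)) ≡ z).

z ⊕ y = min(1, 0.602 + 0.930) = min(1, 1.532) = 1.000
¬(z ⊕ y) = 1 − 1.000 = 0.000
w ≡ y = 1 − |0.172 − 0.930| = 1 − 0.758 = 0.242
¬x = 1 − 0.285 = 0.715
(w ≡ y) ⊕ ¬x = min(1, 0.242 + 0.715) = min(1, 0.957) = 0.957
¬(z ⊕ y) ≡ ((w ≡ y) ⊕ ¬x) = 1 − |0.000 − 0.957| = 1 − 0.957 = 0.043
z ≡ w = 1 − |0.602 − 0.172| = 1 − 0.430 = 0.570
(¬(z ⊕ y) ≡ ((w ≡ y) ⊕ ¬x)) ⊕ (z ≡ w) = min(1, 0.043 + 0.570) = min(1, 0.613) = 0.613
((¬(z ⊕ y) ≡ ((w ≡ y) ⊕ ¬x)) ⊕ (z ≡ w)) ≡ z = 1 − |0.613 − 0.602| = 1 − 0.011 = 0.989
¬(((¬(z ⊕ y) ≡ ((w ≡ y) ⊕ ¬x)) ⊕ (z ≡ w)) ≡ z) = 1 − 0.989 = 0.011
¬¬(((¬(z ⊕ y) ≡ ((w ≡ y) ⊕ ¬x)) ⊕ (z ≡ w)) ≡ z) = 1 − 0.011 = 0.989

0.989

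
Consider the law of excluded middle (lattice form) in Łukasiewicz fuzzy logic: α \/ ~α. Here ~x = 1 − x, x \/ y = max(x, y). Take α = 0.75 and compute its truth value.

~α = 1 − 0.75 = 0.25
α \/ ~α = max(0.75, 0.25) = 0.75
(The value 0.75 < 1 shows this instance is not satisfied; not a Ł∞-tautology — its value is max(a, 1−a).)

0.75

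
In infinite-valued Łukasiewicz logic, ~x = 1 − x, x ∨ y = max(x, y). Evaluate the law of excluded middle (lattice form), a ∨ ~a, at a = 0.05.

0.95

~a = 1 − 0.05 = 0.95
a ∨ ~a = max(0.05, 0.95) = 0.95
(The value 0.95 < 1 shows this instance is not satisfied; not a Ł∞-tautology — its value is max(a, 1−a).)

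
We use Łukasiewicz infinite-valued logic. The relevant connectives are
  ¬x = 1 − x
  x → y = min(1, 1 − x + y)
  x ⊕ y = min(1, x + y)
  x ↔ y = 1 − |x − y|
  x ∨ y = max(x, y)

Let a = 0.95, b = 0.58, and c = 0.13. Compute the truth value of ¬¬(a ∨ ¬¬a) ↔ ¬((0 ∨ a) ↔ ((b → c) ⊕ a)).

0.10

¬a = 1 − 0.95 = 0.05
¬¬a = 1 − 0.05 = 0.95
a ∨ ¬¬a = max(0.95, 0.95) = 0.95
¬(a ∨ ¬¬a) = 1 − 0.95 = 0.05
¬¬(a ∨ ¬¬a) = 1 − 0.05 = 0.95
0 ∨ a = max(0.00, 0.95) = 0.95
b → c = min(1, 1 − 0.58 + 0.13) = min(1, 0.55) = 0.55
(b → c) ⊕ a = min(1, 0.55 + 0.95) = min(1, 1.50) = 1.00
(0 ∨ a) ↔ ((b → c) ⊕ a) = 1 − |0.95 − 1.00| = 1 − 0.05 = 0.95
¬((0 ∨ a) ↔ ((b → c) ⊕ a)) = 1 − 0.95 = 0.05
¬¬(a ∨ ¬¬a) ↔ ¬((0 ∨ a) ↔ ((b → c) ⊕ a)) = 1 − |0.95 − 0.05| = 1 − 0.90 = 0.10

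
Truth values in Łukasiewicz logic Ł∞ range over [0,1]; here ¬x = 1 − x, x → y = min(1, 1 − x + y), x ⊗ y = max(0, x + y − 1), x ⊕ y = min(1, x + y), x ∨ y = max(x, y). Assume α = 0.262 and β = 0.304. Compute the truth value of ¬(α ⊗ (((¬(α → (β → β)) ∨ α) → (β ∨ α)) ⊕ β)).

0.738

β → β = min(1, 1 − 0.304 + 0.304) = min(1, 1.000) = 1.000
α → (β → β) = min(1, 1 − 0.262 + 1.000) = min(1, 1.738) = 1.000
¬(α → (β → β)) = 1 − 1.000 = 0.000
¬(α → (β → β)) ∨ α = max(0.000, 0.262) = 0.262
β ∨ α = max(0.304, 0.262) = 0.304
(¬(α → (β → β)) ∨ α) → (β ∨ α) = min(1, 1 − 0.262 + 0.304) = min(1, 1.042) = 1.000
((¬(α → (β → β)) ∨ α) → (β ∨ α)) ⊕ β = min(1, 1.000 + 0.304) = min(1, 1.304) = 1.000
α ⊗ (((¬(α → (β → β)) ∨ α) → (β ∨ α)) ⊕ β) = max(0, 0.262 + 1.000 − 1) = max(0, 0.262) = 0.262
¬(α ⊗ (((¬(α → (β → β)) ∨ α) → (β ∨ α)) ⊕ β)) = 1 − 0.262 = 0.738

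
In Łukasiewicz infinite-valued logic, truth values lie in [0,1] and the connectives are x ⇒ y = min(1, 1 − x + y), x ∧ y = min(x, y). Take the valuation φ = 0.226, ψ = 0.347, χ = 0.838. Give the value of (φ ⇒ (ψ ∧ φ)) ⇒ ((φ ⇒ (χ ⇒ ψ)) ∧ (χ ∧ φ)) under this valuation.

ψ ∧ φ = min(0.347, 0.226) = 0.226
φ ⇒ (ψ ∧ φ) = min(1, 1 − 0.226 + 0.226) = min(1, 1.000) = 1.000
χ ⇒ ψ = min(1, 1 − 0.838 + 0.347) = min(1, 0.509) = 0.509
φ ⇒ (χ ⇒ ψ) = min(1, 1 − 0.226 + 0.509) = min(1, 1.283) = 1.000
χ ∧ φ = min(0.838, 0.226) = 0.226
(φ ⇒ (χ ⇒ ψ)) ∧ (χ ∧ φ) = min(1.000, 0.226) = 0.226
(φ ⇒ (ψ ∧ φ)) ⇒ ((φ ⇒ (χ ⇒ ψ)) ∧ (χ ∧ φ)) = min(1, 1 − 1.000 + 0.226) = min(1, 0.226) = 0.226

0.226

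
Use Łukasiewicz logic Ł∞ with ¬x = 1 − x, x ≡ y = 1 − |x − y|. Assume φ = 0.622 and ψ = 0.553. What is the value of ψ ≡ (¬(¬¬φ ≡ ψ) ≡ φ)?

0.894

¬φ = 1 − 0.622 = 0.378
¬¬φ = 1 − 0.378 = 0.622
¬¬φ ≡ ψ = 1 − |0.622 − 0.553| = 1 − 0.069 = 0.931
¬(¬¬φ ≡ ψ) = 1 − 0.931 = 0.069
¬(¬¬φ ≡ ψ) ≡ φ = 1 − |0.069 − 0.622| = 1 − 0.553 = 0.447
ψ ≡ (¬(¬¬φ ≡ ψ) ≡ φ) = 1 − |0.553 − 0.447| = 1 − 0.106 = 0.894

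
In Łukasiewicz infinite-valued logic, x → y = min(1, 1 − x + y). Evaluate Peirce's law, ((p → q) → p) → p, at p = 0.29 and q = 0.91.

1.00

p → q = min(1, 1 − 0.29 + 0.91) = min(1, 1.62) = 1.00
(p → q) → p = min(1, 1 − 1.00 + 0.29) = min(1, 0.29) = 0.29
((p → q) → p) → p = min(1, 1 − 0.29 + 0.29) = min(1, 1.00) = 1.00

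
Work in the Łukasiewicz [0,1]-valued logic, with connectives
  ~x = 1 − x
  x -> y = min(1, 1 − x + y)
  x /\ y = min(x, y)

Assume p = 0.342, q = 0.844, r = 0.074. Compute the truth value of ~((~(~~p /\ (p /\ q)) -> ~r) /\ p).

0.658

~p = 1 − 0.342 = 0.658
~~p = 1 − 0.658 = 0.342
p /\ q = min(0.342, 0.844) = 0.342
~~p /\ (p /\ q) = min(0.342, 0.342) = 0.342
~(~~p /\ (p /\ q)) = 1 − 0.342 = 0.658
~r = 1 − 0.074 = 0.926
~(~~p /\ (p /\ q)) -> ~r = min(1, 1 − 0.658 + 0.926) = min(1, 1.268) = 1.000
(~(~~p /\ (p /\ q)) -> ~r) /\ p = min(1.000, 0.342) = 0.342
~((~(~~p /\ (p /\ q)) -> ~r) /\ p) = 1 − 0.342 = 0.658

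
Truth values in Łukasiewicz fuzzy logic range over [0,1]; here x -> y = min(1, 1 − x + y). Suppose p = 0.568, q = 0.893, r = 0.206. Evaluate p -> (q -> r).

q -> r = min(1, 1 − 0.893 + 0.206) = min(1, 0.313) = 0.313
p -> (q -> r) = min(1, 1 − 0.568 + 0.313) = min(1, 0.745) = 0.745

0.745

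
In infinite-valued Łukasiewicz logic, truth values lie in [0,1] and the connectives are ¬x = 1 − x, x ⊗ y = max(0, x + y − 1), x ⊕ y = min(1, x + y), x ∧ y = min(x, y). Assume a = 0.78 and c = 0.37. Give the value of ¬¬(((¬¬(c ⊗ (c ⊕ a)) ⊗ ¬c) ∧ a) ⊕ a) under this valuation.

0.78

c ⊕ a = min(1, 0.37 + 0.78) = min(1, 1.15) = 1.00
c ⊗ (c ⊕ a) = max(0, 0.37 + 1.00 − 1) = max(0, 0.37) = 0.37
¬(c ⊗ (c ⊕ a)) = 1 − 0.37 = 0.63
¬¬(c ⊗ (c ⊕ a)) = 1 − 0.63 = 0.37
¬c = 1 − 0.37 = 0.63
¬¬(c ⊗ (c ⊕ a)) ⊗ ¬c = max(0, 0.37 + 0.63 − 1) = max(0, 0.00) = 0.00
(¬¬(c ⊗ (c ⊕ a)) ⊗ ¬c) ∧ a = min(0.00, 0.78) = 0.00
((¬¬(c ⊗ (c ⊕ a)) ⊗ ¬c) ∧ a) ⊕ a = min(1, 0.00 + 0.78) = min(1, 0.78) = 0.78
¬(((¬¬(c ⊗ (c ⊕ a)) ⊗ ¬c) ∧ a) ⊕ a) = 1 − 0.78 = 0.22
¬¬(((¬¬(c ⊗ (c ⊕ a)) ⊗ ¬c) ∧ a) ⊕ a) = 1 − 0.22 = 0.78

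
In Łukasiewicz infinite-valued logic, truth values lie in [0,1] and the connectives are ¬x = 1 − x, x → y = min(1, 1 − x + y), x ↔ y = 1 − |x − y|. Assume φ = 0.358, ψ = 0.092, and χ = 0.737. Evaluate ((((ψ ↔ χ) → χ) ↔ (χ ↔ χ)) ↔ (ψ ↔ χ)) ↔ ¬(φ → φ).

ψ ↔ χ = 1 − |0.092 − 0.737| = 1 − 0.645 = 0.355
(ψ ↔ χ) → χ = min(1, 1 − 0.355 + 0.737) = min(1, 1.382) = 1.000
χ ↔ χ = 1 − |0.737 − 0.737| = 1 − 0.000 = 1.000
((ψ ↔ χ) → χ) ↔ (χ ↔ χ) = 1 − |1.000 − 1.000| = 1 − 0.000 = 1.000
(((ψ ↔ χ) → χ) ↔ (χ ↔ χ)) ↔ (ψ ↔ χ) = 1 − |1.000 − 0.355| = 1 − 0.645 = 0.355
φ → φ = min(1, 1 − 0.358 + 0.358) = min(1, 1.000) = 1.000
¬(φ → φ) = 1 − 1.000 = 0.000
((((ψ ↔ χ) → χ) ↔ (χ ↔ χ)) ↔ (ψ ↔ χ)) ↔ ¬(φ → φ) = 1 − |0.355 − 0.000| = 1 − 0.355 = 0.645

0.645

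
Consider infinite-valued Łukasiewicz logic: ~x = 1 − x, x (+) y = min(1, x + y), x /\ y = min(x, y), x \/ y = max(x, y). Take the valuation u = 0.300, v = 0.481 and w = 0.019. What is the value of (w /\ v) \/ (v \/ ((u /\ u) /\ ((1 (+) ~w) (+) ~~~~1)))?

0.481

w /\ v = min(0.019, 0.481) = 0.019
u /\ u = min(0.300, 0.300) = 0.300
~w = 1 − 0.019 = 0.981
1 (+) ~w = min(1, 1.000 + 0.981) = min(1, 1.981) = 1.000
~1 = 1 − 1.000 = 0.000
~~1 = 1 − 0.000 = 1.000
~~~1 = 1 − 1.000 = 0.000
~~~~1 = 1 − 0.000 = 1.000
(1 (+) ~w) (+) ~~~~1 = min(1, 1.000 + 1.000) = min(1, 2.000) = 1.000
(u /\ u) /\ ((1 (+) ~w) (+) ~~~~1) = min(0.300, 1.000) = 0.300
v \/ ((u /\ u) /\ ((1 (+) ~w) (+) ~~~~1)) = max(0.481, 0.300) = 0.481
(w /\ v) \/ (v \/ ((u /\ u) /\ ((1 (+) ~w) (+) ~~~~1))) = max(0.019, 0.481) = 0.481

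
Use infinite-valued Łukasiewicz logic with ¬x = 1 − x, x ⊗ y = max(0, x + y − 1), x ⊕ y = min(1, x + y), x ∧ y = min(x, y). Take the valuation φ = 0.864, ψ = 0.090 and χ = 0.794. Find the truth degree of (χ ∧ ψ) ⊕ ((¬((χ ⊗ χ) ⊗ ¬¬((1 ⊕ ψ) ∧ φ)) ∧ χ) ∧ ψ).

χ ∧ ψ = min(0.794, 0.090) = 0.090
χ ⊗ χ = max(0, 0.794 + 0.794 − 1) = max(0, 0.588) = 0.588
1 ⊕ ψ = min(1, 1.000 + 0.090) = min(1, 1.090) = 1.000
(1 ⊕ ψ) ∧ φ = min(1.000, 0.864) = 0.864
¬((1 ⊕ ψ) ∧ φ) = 1 − 0.864 = 0.136
¬¬((1 ⊕ ψ) ∧ φ) = 1 − 0.136 = 0.864
(χ ⊗ χ) ⊗ ¬¬((1 ⊕ ψ) ∧ φ) = max(0, 0.588 + 0.864 − 1) = max(0, 0.452) = 0.452
¬((χ ⊗ χ) ⊗ ¬¬((1 ⊕ ψ) ∧ φ)) = 1 − 0.452 = 0.548
¬((χ ⊗ χ) ⊗ ¬¬((1 ⊕ ψ) ∧ φ)) ∧ χ = min(0.548, 0.794) = 0.548
(¬((χ ⊗ χ) ⊗ ¬¬((1 ⊕ ψ) ∧ φ)) ∧ χ) ∧ ψ = min(0.548, 0.090) = 0.090
(χ ∧ ψ) ⊕ ((¬((χ ⊗ χ) ⊗ ¬¬((1 ⊕ ψ) ∧ φ)) ∧ χ) ∧ ψ) = min(1, 0.090 + 0.090) = min(1, 0.180) = 0.180

0.180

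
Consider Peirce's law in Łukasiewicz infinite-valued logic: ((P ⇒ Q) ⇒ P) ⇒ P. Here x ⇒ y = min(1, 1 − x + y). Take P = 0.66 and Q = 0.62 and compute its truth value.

P ⇒ Q = min(1, 1 − 0.66 + 0.62) = min(1, 0.96) = 0.96
(P ⇒ Q) ⇒ P = min(1, 1 − 0.96 + 0.66) = min(1, 0.70) = 0.70
((P ⇒ Q) ⇒ P) ⇒ P = min(1, 1 − 0.70 + 0.66) = min(1, 0.96) = 0.96
(The value 0.96 < 1 shows this instance is not satisfied; not a Ł∞-tautology in general.)

0.96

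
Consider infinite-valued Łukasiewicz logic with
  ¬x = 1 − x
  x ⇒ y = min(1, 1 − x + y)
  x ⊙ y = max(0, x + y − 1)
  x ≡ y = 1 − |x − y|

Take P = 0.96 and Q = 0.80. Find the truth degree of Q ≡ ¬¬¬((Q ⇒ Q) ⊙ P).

0.24

Q ⇒ Q = min(1, 1 − 0.80 + 0.80) = min(1, 1.00) = 1.00
(Q ⇒ Q) ⊙ P = max(0, 1.00 + 0.96 − 1) = max(0, 0.96) = 0.96
¬((Q ⇒ Q) ⊙ P) = 1 − 0.96 = 0.04
¬¬((Q ⇒ Q) ⊙ P) = 1 − 0.04 = 0.96
¬¬¬((Q ⇒ Q) ⊙ P) = 1 − 0.96 = 0.04
Q ≡ ¬¬¬((Q ⇒ Q) ⊙ P) = 1 − |0.80 − 0.04| = 1 − 0.76 = 0.24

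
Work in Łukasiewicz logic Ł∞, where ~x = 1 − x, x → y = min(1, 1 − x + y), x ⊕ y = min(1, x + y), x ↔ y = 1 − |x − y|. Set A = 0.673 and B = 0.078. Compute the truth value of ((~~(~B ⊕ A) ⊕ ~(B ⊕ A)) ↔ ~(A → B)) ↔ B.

0.483

~B = 1 − 0.078 = 0.922
~B ⊕ A = min(1, 0.922 + 0.673) = min(1, 1.595) = 1.000
~(~B ⊕ A) = 1 − 1.000 = 0.000
~~(~B ⊕ A) = 1 − 0.000 = 1.000
B ⊕ A = min(1, 0.078 + 0.673) = min(1, 0.751) = 0.751
~(B ⊕ A) = 1 − 0.751 = 0.249
~~(~B ⊕ A) ⊕ ~(B ⊕ A) = min(1, 1.000 + 0.249) = min(1, 1.249) = 1.000
A → B = min(1, 1 − 0.673 + 0.078) = min(1, 0.405) = 0.405
~(A → B) = 1 − 0.405 = 0.595
(~~(~B ⊕ A) ⊕ ~(B ⊕ A)) ↔ ~(A → B) = 1 − |1.000 − 0.595| = 1 − 0.405 = 0.595
((~~(~B ⊕ A) ⊕ ~(B ⊕ A)) ↔ ~(A → B)) ↔ B = 1 − |0.595 − 0.078| = 1 − 0.517 = 0.483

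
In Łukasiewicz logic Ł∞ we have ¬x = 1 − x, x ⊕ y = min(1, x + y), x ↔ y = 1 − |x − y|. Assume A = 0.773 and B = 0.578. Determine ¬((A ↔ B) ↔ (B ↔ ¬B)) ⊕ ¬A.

0.266

A ↔ B = 1 − |0.773 − 0.578| = 1 − 0.195 = 0.805
¬B = 1 − 0.578 = 0.422
B ↔ ¬B = 1 − |0.578 − 0.422| = 1 − 0.156 = 0.844
(A ↔ B) ↔ (B ↔ ¬B) = 1 − |0.805 − 0.844| = 1 − 0.039 = 0.961
¬((A ↔ B) ↔ (B ↔ ¬B)) = 1 − 0.961 = 0.039
¬A = 1 − 0.773 = 0.227
¬((A ↔ B) ↔ (B ↔ ¬B)) ⊕ ¬A = min(1, 0.039 + 0.227) = min(1, 0.266) = 0.266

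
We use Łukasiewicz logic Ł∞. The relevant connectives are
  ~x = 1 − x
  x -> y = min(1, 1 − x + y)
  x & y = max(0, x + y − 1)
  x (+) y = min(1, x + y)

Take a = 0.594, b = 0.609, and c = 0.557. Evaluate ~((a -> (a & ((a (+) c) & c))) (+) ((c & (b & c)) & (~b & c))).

0.443

a (+) c = min(1, 0.594 + 0.557) = min(1, 1.151) = 1.000
(a (+) c) & c = max(0, 1.000 + 0.557 − 1) = max(0, 0.557) = 0.557
a & ((a (+) c) & c) = max(0, 0.594 + 0.557 − 1) = max(0, 0.151) = 0.151
a -> (a & ((a (+) c) & c)) = min(1, 1 − 0.594 + 0.151) = min(1, 0.557) = 0.557
b & c = max(0, 0.609 + 0.557 − 1) = max(0, 0.166) = 0.166
c & (b & c) = max(0, 0.557 + 0.166 − 1) = max(0, -0.277) = 0.000
~b = 1 − 0.609 = 0.391
~b & c = max(0, 0.391 + 0.557 − 1) = max(0, -0.052) = 0.000
(c & (b & c)) & (~b & c) = max(0, 0.000 + 0.000 − 1) = max(0, -1.000) = 0.000
(a -> (a & ((a (+) c) & c))) (+) ((c & (b & c)) & (~b & c)) = min(1, 0.557 + 0.000) = min(1, 0.557) = 0.557
~((a -> (a & ((a (+) c) & c))) (+) ((c & (b & c)) & (~b & c))) = 1 − 0.557 = 0.443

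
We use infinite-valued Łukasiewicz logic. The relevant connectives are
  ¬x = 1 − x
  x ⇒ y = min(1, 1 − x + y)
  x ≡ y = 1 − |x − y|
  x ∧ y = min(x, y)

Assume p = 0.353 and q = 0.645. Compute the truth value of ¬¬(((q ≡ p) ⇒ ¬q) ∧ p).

q ≡ p = 1 − |0.645 − 0.353| = 1 − 0.292 = 0.708
¬q = 1 − 0.645 = 0.355
(q ≡ p) ⇒ ¬q = min(1, 1 − 0.708 + 0.355) = min(1, 0.647) = 0.647
((q ≡ p) ⇒ ¬q) ∧ p = min(0.647, 0.353) = 0.353
¬(((q ≡ p) ⇒ ¬q) ∧ p) = 1 − 0.353 = 0.647
¬¬(((q ≡ p) ⇒ ¬q) ∧ p) = 1 − 0.647 = 0.353

0.353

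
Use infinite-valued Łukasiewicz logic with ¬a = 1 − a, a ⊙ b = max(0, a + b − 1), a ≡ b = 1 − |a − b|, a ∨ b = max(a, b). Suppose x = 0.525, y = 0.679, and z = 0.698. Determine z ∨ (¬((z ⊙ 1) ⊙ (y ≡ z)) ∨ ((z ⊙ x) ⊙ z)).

z ⊙ 1 = max(0, 0.698 + 1.000 − 1) = max(0, 0.698) = 0.698
y ≡ z = 1 − |0.679 − 0.698| = 1 − 0.019 = 0.981
(z ⊙ 1) ⊙ (y ≡ z) = max(0, 0.698 + 0.981 − 1) = max(0, 0.679) = 0.679
¬((z ⊙ 1) ⊙ (y ≡ z)) = 1 − 0.679 = 0.321
z ⊙ x = max(0, 0.698 + 0.525 − 1) = max(0, 0.223) = 0.223
(z ⊙ x) ⊙ z = max(0, 0.223 + 0.698 − 1) = max(0, -0.079) = 0.000
¬((z ⊙ 1) ⊙ (y ≡ z)) ∨ ((z ⊙ x) ⊙ z) = max(0.321, 0.000) = 0.321
z ∨ (¬((z ⊙ 1) ⊙ (y ≡ z)) ∨ ((z ⊙ x) ⊙ z)) = max(0.698, 0.321) = 0.698

0.698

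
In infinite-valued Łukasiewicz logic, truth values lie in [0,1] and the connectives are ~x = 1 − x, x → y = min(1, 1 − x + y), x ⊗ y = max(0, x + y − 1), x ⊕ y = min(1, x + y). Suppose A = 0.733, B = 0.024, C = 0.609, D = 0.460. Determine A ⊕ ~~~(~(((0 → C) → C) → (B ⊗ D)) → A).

0.733

0 → C = min(1, 1 − 0.000 + 0.609) = min(1, 1.609) = 1.000
(0 → C) → C = min(1, 1 − 1.000 + 0.609) = min(1, 0.609) = 0.609
B ⊗ D = max(0, 0.024 + 0.460 − 1) = max(0, -0.516) = 0.000
((0 → C) → C) → (B ⊗ D) = min(1, 1 − 0.609 + 0.000) = min(1, 0.391) = 0.391
~(((0 → C) → C) → (B ⊗ D)) = 1 − 0.391 = 0.609
~(((0 → C) → C) → (B ⊗ D)) → A = min(1, 1 − 0.609 + 0.733) = min(1, 1.124) = 1.000
~(~(((0 → C) → C) → (B ⊗ D)) → A) = 1 − 1.000 = 0.000
~~(~(((0 → C) → C) → (B ⊗ D)) → A) = 1 − 0.000 = 1.000
~~~(~(((0 → C) → C) → (B ⊗ D)) → A) = 1 − 1.000 = 0.000
A ⊕ ~~~(~(((0 → C) → C) → (B ⊗ D)) → A) = min(1, 0.733 + 0.000) = min(1, 0.733) = 0.733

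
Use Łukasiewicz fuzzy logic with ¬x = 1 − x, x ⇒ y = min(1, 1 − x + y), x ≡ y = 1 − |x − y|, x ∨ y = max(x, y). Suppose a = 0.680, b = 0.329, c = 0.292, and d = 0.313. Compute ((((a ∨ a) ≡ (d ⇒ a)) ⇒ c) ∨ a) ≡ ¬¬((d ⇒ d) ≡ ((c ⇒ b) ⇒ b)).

0.649

a ∨ a = max(0.680, 0.680) = 0.680
d ⇒ a = min(1, 1 − 0.313 + 0.680) = min(1, 1.367) = 1.000
(a ∨ a) ≡ (d ⇒ a) = 1 − |0.680 − 1.000| = 1 − 0.320 = 0.680
((a ∨ a) ≡ (d ⇒ a)) ⇒ c = min(1, 1 − 0.680 + 0.292) = min(1, 0.612) = 0.612
(((a ∨ a) ≡ (d ⇒ a)) ⇒ c) ∨ a = max(0.612, 0.680) = 0.680
d ⇒ d = min(1, 1 − 0.313 + 0.313) = min(1, 1.000) = 1.000
c ⇒ b = min(1, 1 − 0.292 + 0.329) = min(1, 1.037) = 1.000
(c ⇒ b) ⇒ b = min(1, 1 − 1.000 + 0.329) = min(1, 0.329) = 0.329
(d ⇒ d) ≡ ((c ⇒ b) ⇒ b) = 1 − |1.000 − 0.329| = 1 − 0.671 = 0.329
¬((d ⇒ d) ≡ ((c ⇒ b) ⇒ b)) = 1 − 0.329 = 0.671
¬¬((d ⇒ d) ≡ ((c ⇒ b) ⇒ b)) = 1 − 0.671 = 0.329
((((a ∨ a) ≡ (d ⇒ a)) ⇒ c) ∨ a) ≡ ¬¬((d ⇒ d) ≡ ((c ⇒ b) ⇒ b)) = 1 − |0.680 − 0.329| = 1 − 0.351 = 0.649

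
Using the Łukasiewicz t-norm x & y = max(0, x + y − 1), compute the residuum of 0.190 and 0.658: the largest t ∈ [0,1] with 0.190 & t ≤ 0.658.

The residuum of the Łukasiewicz t-norm gives the supremum: min(1, 1 − 0.190 + 0.658).
1 − 0.190 + 0.658 = 1.468, so t = min(1, 1.468) = 1.000.
Check: 0.190 & 1.000 = max(0, 0.190) = 0.190 ≤ 0.658.

1.000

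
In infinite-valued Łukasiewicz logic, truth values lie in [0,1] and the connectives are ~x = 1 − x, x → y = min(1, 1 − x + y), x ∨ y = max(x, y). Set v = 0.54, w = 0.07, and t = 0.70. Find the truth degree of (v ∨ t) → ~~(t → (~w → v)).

1.00

v ∨ t = max(0.54, 0.70) = 0.70
~w = 1 − 0.07 = 0.93
~w → v = min(1, 1 − 0.93 + 0.54) = min(1, 0.61) = 0.61
t → (~w → v) = min(1, 1 − 0.70 + 0.61) = min(1, 0.91) = 0.91
~(t → (~w → v)) = 1 − 0.91 = 0.09
~~(t → (~w → v)) = 1 − 0.09 = 0.91
(v ∨ t) → ~~(t → (~w → v)) = min(1, 1 − 0.70 + 0.91) = min(1, 1.21) = 1.00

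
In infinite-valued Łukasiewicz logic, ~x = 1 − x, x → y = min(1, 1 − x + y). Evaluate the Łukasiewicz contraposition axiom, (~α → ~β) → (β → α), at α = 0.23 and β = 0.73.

~α = 1 − 0.23 = 0.77
~β = 1 − 0.73 = 0.27
~α → ~β = min(1, 1 − 0.77 + 0.27) = min(1, 0.50) = 0.50
β → α = min(1, 1 − 0.73 + 0.23) = min(1, 0.50) = 0.50
(~α → ~β) → (β → α) = min(1, 1 − 0.50 + 0.50) = min(1, 1.00) = 1.00
(As expected: an axiom of Ł∞, always 1.)

1.00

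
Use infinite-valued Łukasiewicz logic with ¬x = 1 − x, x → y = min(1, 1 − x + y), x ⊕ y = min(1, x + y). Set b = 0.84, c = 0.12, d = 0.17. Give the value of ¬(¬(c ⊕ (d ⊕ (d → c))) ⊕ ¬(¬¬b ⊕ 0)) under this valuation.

d → c = min(1, 1 − 0.17 + 0.12) = min(1, 0.95) = 0.95
d ⊕ (d → c) = min(1, 0.17 + 0.95) = min(1, 1.12) = 1.00
c ⊕ (d ⊕ (d → c)) = min(1, 0.12 + 1.00) = min(1, 1.12) = 1.00
¬(c ⊕ (d ⊕ (d → c))) = 1 − 1.00 = 0.00
¬b = 1 − 0.84 = 0.16
¬¬b = 1 − 0.16 = 0.84
¬¬b ⊕ 0 = min(1, 0.84 + 0.00) = min(1, 0.84) = 0.84
¬(¬¬b ⊕ 0) = 1 − 0.84 = 0.16
¬(c ⊕ (d ⊕ (d → c))) ⊕ ¬(¬¬b ⊕ 0) = min(1, 0.00 + 0.16) = min(1, 0.16) = 0.16
¬(¬(c ⊕ (d ⊕ (d → c))) ⊕ ¬(¬¬b ⊕ 0)) = 1 − 0.16 = 0.84

0.84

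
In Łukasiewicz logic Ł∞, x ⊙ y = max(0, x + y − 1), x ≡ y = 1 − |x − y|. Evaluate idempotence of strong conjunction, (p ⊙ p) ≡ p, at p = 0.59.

p ⊙ p = max(0, 0.59 + 0.59 − 1) = max(0, 0.18) = 0.18
(p ⊙ p) ≡ p = 1 − |0.18 − 0.59| = 1 − 0.41 = 0.59
(The value 0.59 < 1 shows this instance is not satisfied; fails in Ł∞ since a ⊗ a = max(0, 2a−1) ≠ a in general.)

0.59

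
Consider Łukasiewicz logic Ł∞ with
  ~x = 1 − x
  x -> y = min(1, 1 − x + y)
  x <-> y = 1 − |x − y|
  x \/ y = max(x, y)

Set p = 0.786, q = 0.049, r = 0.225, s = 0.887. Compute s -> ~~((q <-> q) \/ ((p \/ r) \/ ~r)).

q <-> q = 1 − |0.049 − 0.049| = 1 − 0.000 = 1.000
p \/ r = max(0.786, 0.225) = 0.786
~r = 1 − 0.225 = 0.775
(p \/ r) \/ ~r = max(0.786, 0.775) = 0.786
(q <-> q) \/ ((p \/ r) \/ ~r) = max(1.000, 0.786) = 1.000
~((q <-> q) \/ ((p \/ r) \/ ~r)) = 1 − 1.000 = 0.000
~~((q <-> q) \/ ((p \/ r) \/ ~r)) = 1 − 0.000 = 1.000
s -> ~~((q <-> q) \/ ((p \/ r) \/ ~r)) = min(1, 1 − 0.887 + 1.000) = min(1, 1.113) = 1.000

1.000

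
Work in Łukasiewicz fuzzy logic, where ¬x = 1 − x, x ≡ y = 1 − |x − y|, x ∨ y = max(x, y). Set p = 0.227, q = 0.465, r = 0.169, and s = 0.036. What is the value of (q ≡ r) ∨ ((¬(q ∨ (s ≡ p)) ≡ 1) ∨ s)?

0.704

q ≡ r = 1 − |0.465 − 0.169| = 1 − 0.296 = 0.704
s ≡ p = 1 − |0.036 − 0.227| = 1 − 0.191 = 0.809
q ∨ (s ≡ p) = max(0.465, 0.809) = 0.809
¬(q ∨ (s ≡ p)) = 1 − 0.809 = 0.191
¬(q ∨ (s ≡ p)) ≡ 1 = 1 − |0.191 − 1.000| = 1 − 0.809 = 0.191
(¬(q ∨ (s ≡ p)) ≡ 1) ∨ s = max(0.191, 0.036) = 0.191
(q ≡ r) ∨ ((¬(q ∨ (s ≡ p)) ≡ 1) ∨ s) = max(0.704, 0.191) = 0.704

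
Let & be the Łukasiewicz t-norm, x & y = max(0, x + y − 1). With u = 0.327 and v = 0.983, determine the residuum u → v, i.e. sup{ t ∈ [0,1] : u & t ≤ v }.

The residuum of the Łukasiewicz t-norm gives the supremum: min(1, 1 − 0.327 + 0.983).
1 − 0.327 + 0.983 = 1.656, so t = min(1, 1.656) = 1.000.
Check: 0.327 & 1.000 = max(0, 0.327) = 0.327 ≤ 0.983.

1.000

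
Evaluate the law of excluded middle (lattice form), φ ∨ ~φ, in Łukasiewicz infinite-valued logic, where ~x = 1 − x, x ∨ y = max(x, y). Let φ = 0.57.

0.57

~φ = 1 − 0.57 = 0.43
φ ∨ ~φ = max(0.57, 0.43) = 0.57
(The value 0.57 < 1 shows this instance is not satisfied; not a Ł∞-tautology — its value is max(a, 1−a).)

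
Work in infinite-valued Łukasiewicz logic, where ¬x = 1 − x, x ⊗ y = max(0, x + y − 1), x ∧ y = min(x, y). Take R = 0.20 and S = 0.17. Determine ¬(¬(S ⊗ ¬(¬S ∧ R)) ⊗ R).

¬S = 1 − 0.17 = 0.83
¬S ∧ R = min(0.83, 0.20) = 0.20
¬(¬S ∧ R) = 1 − 0.20 = 0.80
S ⊗ ¬(¬S ∧ R) = max(0, 0.17 + 0.80 − 1) = max(0, -0.03) = 0.00
¬(S ⊗ ¬(¬S ∧ R)) = 1 − 0.00 = 1.00
¬(S ⊗ ¬(¬S ∧ R)) ⊗ R = max(0, 1.00 + 0.20 − 1) = max(0, 0.20) = 0.20
¬(¬(S ⊗ ¬(¬S ∧ R)) ⊗ R) = 1 − 0.20 = 0.80

0.80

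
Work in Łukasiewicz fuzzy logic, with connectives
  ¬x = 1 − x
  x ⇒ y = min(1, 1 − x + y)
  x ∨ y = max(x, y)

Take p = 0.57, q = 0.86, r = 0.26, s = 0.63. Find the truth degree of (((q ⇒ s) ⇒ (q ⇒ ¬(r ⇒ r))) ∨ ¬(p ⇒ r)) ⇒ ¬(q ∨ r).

q ⇒ s = min(1, 1 − 0.86 + 0.63) = min(1, 0.77) = 0.77
r ⇒ r = min(1, 1 − 0.26 + 0.26) = min(1, 1.00) = 1.00
¬(r ⇒ r) = 1 − 1.00 = 0.00
q ⇒ ¬(r ⇒ r) = min(1, 1 − 0.86 + 0.00) = min(1, 0.14) = 0.14
(q ⇒ s) ⇒ (q ⇒ ¬(r ⇒ r)) = min(1, 1 − 0.77 + 0.14) = min(1, 0.37) = 0.37
p ⇒ r = min(1, 1 − 0.57 + 0.26) = min(1, 0.69) = 0.69
¬(p ⇒ r) = 1 − 0.69 = 0.31
((q ⇒ s) ⇒ (q ⇒ ¬(r ⇒ r))) ∨ ¬(p ⇒ r) = max(0.37, 0.31) = 0.37
q ∨ r = max(0.86, 0.26) = 0.86
¬(q ∨ r) = 1 − 0.86 = 0.14
(((q ⇒ s) ⇒ (q ⇒ ¬(r ⇒ r))) ∨ ¬(p ⇒ r)) ⇒ ¬(q ∨ r) = min(1, 1 − 0.37 + 0.14) = min(1, 0.77) = 0.77

0.77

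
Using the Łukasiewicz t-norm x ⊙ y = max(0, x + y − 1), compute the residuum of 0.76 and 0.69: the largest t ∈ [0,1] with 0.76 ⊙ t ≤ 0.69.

The residuum of the Łukasiewicz t-norm gives the supremum: min(1, 1 − 0.76 + 0.69).
1 − 0.76 + 0.69 = 0.93, so t = min(1, 0.93) = 0.93.
Check: 0.76 ⊙ 0.93 = max(0, 0.69) = 0.69 ≤ 0.69.

0.93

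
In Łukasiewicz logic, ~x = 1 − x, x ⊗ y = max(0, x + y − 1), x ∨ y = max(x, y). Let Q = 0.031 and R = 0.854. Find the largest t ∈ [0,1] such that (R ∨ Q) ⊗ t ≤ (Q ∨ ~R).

0.292

R ∨ Q = max(0.854, 0.031) = 0.854
So the left factor is R ∨ Q = 0.854.
~R = 1 − 0.854 = 0.146
Q ∨ ~R = max(0.031, 0.146) = 0.146
So the right-hand bound is Q ∨ ~R = 0.146.
The residuum of the Łukasiewicz t-norm gives the supremum: min(1, 1 − 0.854 + 0.146).
1 − 0.854 + 0.146 = 0.292, so t = min(1, 0.292) = 0.292.
Check: 0.854 ⊗ 0.292 = max(0, 0.146) = 0.146 ≤ 0.146.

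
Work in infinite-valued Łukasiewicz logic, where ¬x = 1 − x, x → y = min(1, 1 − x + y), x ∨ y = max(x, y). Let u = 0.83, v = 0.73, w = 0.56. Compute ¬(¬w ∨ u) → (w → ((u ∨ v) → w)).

1.00

¬w = 1 − 0.56 = 0.44
¬w ∨ u = max(0.44, 0.83) = 0.83
¬(¬w ∨ u) = 1 − 0.83 = 0.17
u ∨ v = max(0.83, 0.73) = 0.83
(u ∨ v) → w = min(1, 1 − 0.83 + 0.56) = min(1, 0.73) = 0.73
w → ((u ∨ v) → w) = min(1, 1 − 0.56 + 0.73) = min(1, 1.17) = 1.00
¬(¬w ∨ u) → (w → ((u ∨ v) → w)) = min(1, 1 − 0.17 + 1.00) = min(1, 1.83) = 1.00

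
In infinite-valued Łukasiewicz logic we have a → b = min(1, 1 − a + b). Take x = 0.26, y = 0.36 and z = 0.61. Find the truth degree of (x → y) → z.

0.61

x → y = min(1, 1 − 0.26 + 0.36) = min(1, 1.10) = 1.00
(x → y) → z = min(1, 1 − 1.00 + 0.61) = min(1, 0.61) = 0.61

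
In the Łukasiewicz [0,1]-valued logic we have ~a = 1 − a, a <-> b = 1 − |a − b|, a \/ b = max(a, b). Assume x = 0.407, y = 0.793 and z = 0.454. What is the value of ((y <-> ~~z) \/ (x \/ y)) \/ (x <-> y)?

~z = 1 − 0.454 = 0.546
~~z = 1 − 0.546 = 0.454
y <-> ~~z = 1 − |0.793 − 0.454| = 1 − 0.339 = 0.661
x \/ y = max(0.407, 0.793) = 0.793
(y <-> ~~z) \/ (x \/ y) = max(0.661, 0.793) = 0.793
x <-> y = 1 − |0.407 − 0.793| = 1 − 0.386 = 0.614
((y <-> ~~z) \/ (x \/ y)) \/ (x <-> y) = max(0.793, 0.614) = 0.793

0.793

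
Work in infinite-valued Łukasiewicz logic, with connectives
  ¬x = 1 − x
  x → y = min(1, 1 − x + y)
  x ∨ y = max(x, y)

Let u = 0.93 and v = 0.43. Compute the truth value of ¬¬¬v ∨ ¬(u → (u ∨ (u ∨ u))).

¬v = 1 − 0.43 = 0.57
¬¬v = 1 − 0.57 = 0.43
¬¬¬v = 1 − 0.43 = 0.57
u ∨ u = max(0.93, 0.93) = 0.93
u ∨ (u ∨ u) = max(0.93, 0.93) = 0.93
u → (u ∨ (u ∨ u)) = min(1, 1 − 0.93 + 0.93) = min(1, 1.00) = 1.00
¬(u → (u ∨ (u ∨ u))) = 1 − 1.00 = 0.00
¬¬¬v ∨ ¬(u → (u ∨ (u ∨ u))) = max(0.57, 0.00) = 0.57

0.57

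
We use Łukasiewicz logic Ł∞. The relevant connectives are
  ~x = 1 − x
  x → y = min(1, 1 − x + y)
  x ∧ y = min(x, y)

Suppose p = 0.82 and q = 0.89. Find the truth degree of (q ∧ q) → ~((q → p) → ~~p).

0.22

q ∧ q = min(0.89, 0.89) = 0.89
q → p = min(1, 1 − 0.89 + 0.82) = min(1, 0.93) = 0.93
~p = 1 − 0.82 = 0.18
~~p = 1 − 0.18 = 0.82
(q → p) → ~~p = min(1, 1 − 0.93 + 0.82) = min(1, 0.89) = 0.89
~((q → p) → ~~p) = 1 − 0.89 = 0.11
(q ∧ q) → ~((q → p) → ~~p) = min(1, 1 − 0.89 + 0.11) = min(1, 0.22) = 0.22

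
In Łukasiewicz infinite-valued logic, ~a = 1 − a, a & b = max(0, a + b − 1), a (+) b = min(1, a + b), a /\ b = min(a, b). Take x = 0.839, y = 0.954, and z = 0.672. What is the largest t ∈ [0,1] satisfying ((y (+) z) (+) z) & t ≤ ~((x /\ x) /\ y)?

y (+) z = min(1, 0.954 + 0.672) = min(1, 1.626) = 1.000
(y (+) z) (+) z = min(1, 1.000 + 0.672) = min(1, 1.672) = 1.000
So the left factor is (y (+) z) (+) z = 1.000.
x /\ x = min(0.839, 0.839) = 0.839
(x /\ x) /\ y = min(0.839, 0.954) = 0.839
~((x /\ x) /\ y) = 1 − 0.839 = 0.161
So the right-hand bound is ~((x /\ x) /\ y) = 0.161.
The residuum of the Łukasiewicz t-norm gives the supremum: min(1, 1 − 1.000 + 0.161).
1 − 1.000 + 0.161 = 0.161, so t = min(1, 0.161) = 0.161.
Check: 1.000 & 0.161 = max(0, 0.161) = 0.161 ≤ 0.161.

0.161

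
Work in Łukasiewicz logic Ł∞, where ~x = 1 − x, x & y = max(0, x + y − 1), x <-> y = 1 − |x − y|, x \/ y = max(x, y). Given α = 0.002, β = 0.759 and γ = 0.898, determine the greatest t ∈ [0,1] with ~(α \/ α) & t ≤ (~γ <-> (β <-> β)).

0.104

α \/ α = max(0.002, 0.002) = 0.002
~(α \/ α) = 1 − 0.002 = 0.998
So the left factor is ~(α \/ α) = 0.998.
~γ = 1 − 0.898 = 0.102
β <-> β = 1 − |0.759 − 0.759| = 1 − 0.000 = 1.000
~γ <-> (β <-> β) = 1 − |0.102 − 1.000| = 1 − 0.898 = 0.102
So the right-hand bound is ~γ <-> (β <-> β) = 0.102.
The residuum of the Łukasiewicz t-norm gives the supremum: min(1, 1 − 0.998 + 0.102).
1 − 0.998 + 0.102 = 0.104, so t = min(1, 0.104) = 0.104.
Check: 0.998 & 0.104 = max(0, 0.102) = 0.102 ≤ 0.102.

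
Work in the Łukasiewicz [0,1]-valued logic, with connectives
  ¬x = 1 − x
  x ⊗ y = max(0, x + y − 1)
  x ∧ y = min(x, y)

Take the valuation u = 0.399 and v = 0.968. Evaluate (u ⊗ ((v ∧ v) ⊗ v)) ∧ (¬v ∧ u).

0.032

v ∧ v = min(0.968, 0.968) = 0.968
(v ∧ v) ⊗ v = max(0, 0.968 + 0.968 − 1) = max(0, 0.936) = 0.936
u ⊗ ((v ∧ v) ⊗ v) = max(0, 0.399 + 0.936 − 1) = max(0, 0.335) = 0.335
¬v = 1 − 0.968 = 0.032
¬v ∧ u = min(0.032, 0.399) = 0.032
(u ⊗ ((v ∧ v) ⊗ v)) ∧ (¬v ∧ u) = min(0.335, 0.032) = 0.032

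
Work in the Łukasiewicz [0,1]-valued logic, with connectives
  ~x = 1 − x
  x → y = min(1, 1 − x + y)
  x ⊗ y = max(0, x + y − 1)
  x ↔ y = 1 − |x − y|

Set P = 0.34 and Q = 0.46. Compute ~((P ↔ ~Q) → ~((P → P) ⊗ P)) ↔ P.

0.80

~Q = 1 − 0.46 = 0.54
P ↔ ~Q = 1 − |0.34 − 0.54| = 1 − 0.20 = 0.80
P → P = min(1, 1 − 0.34 + 0.34) = min(1, 1.00) = 1.00
(P → P) ⊗ P = max(0, 1.00 + 0.34 − 1) = max(0, 0.34) = 0.34
~((P → P) ⊗ P) = 1 − 0.34 = 0.66
(P ↔ ~Q) → ~((P → P) ⊗ P) = min(1, 1 − 0.80 + 0.66) = min(1, 0.86) = 0.86
~((P ↔ ~Q) → ~((P → P) ⊗ P)) = 1 − 0.86 = 0.14
~((P ↔ ~Q) → ~((P → P) ⊗ P)) ↔ P = 1 − |0.14 − 0.34| = 1 − 0.20 = 0.80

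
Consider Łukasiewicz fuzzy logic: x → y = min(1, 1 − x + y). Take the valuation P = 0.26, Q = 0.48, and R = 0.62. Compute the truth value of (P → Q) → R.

P → Q = min(1, 1 − 0.26 + 0.48) = min(1, 1.22) = 1.00
(P → Q) → R = min(1, 1 − 1.00 + 0.62) = min(1, 0.62) = 0.62

0.62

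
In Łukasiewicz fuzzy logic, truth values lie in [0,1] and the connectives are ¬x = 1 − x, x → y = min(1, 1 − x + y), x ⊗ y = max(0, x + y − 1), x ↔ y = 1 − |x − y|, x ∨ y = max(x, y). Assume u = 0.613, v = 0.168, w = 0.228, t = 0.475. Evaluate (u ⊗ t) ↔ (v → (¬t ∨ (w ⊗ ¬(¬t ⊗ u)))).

u ⊗ t = max(0, 0.613 + 0.475 − 1) = max(0, 0.088) = 0.088
¬t = 1 − 0.475 = 0.525
¬t ⊗ u = max(0, 0.525 + 0.613 − 1) = max(0, 0.138) = 0.138
¬(¬t ⊗ u) = 1 − 0.138 = 0.862
w ⊗ ¬(¬t ⊗ u) = max(0, 0.228 + 0.862 − 1) = max(0, 0.090) = 0.090
¬t ∨ (w ⊗ ¬(¬t ⊗ u)) = max(0.525, 0.090) = 0.525
v → (¬t ∨ (w ⊗ ¬(¬t ⊗ u))) = min(1, 1 − 0.168 + 0.525) = min(1, 1.357) = 1.000
(u ⊗ t) ↔ (v → (¬t ∨ (w ⊗ ¬(¬t ⊗ u)))) = 1 − |0.088 − 1.000| = 1 − 0.912 = 0.088

0.088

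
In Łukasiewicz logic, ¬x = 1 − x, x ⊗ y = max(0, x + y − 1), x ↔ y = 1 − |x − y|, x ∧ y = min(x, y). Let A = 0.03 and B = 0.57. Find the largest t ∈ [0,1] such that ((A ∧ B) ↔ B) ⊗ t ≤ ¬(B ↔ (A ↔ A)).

A ∧ B = min(0.03, 0.57) = 0.03
(A ∧ B) ↔ B = 1 − |0.03 − 0.57| = 1 − 0.54 = 0.46
So the left factor is (A ∧ B) ↔ B = 0.46.
A ↔ A = 1 − |0.03 − 0.03| = 1 − 0.00 = 1.00
B ↔ (A ↔ A) = 1 − |0.57 − 1.00| = 1 − 0.43 = 0.57
¬(B ↔ (A ↔ A)) = 1 − 0.57 = 0.43
So the right-hand bound is ¬(B ↔ (A ↔ A)) = 0.43.
The residuum of the Łukasiewicz t-norm gives the supremum: min(1, 1 − 0.46 + 0.43).
1 − 0.46 + 0.43 = 0.97, so t = min(1, 0.97) = 0.97.
Check: 0.46 ⊗ 0.97 = max(0, 0.43) = 0.43 ≤ 0.43.

0.97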